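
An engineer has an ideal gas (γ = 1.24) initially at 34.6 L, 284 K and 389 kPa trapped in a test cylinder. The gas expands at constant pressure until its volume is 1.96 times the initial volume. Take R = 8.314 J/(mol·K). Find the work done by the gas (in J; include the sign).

12900 J

n = P₁V₁/(RT₁) = 389×34.6/(8.314×284) = 5.70 mol.
Isobaric: P stays 389 kPa; V/T = const ⇒ T₂ = 557 K, V₂ = 67.8 L.
W = PΔV = 389×(67.8−34.6) kPa·L = 12900 J.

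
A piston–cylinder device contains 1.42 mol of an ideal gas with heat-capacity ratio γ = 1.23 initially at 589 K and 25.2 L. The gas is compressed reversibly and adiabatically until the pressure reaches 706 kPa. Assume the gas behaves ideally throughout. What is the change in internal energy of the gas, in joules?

5810 J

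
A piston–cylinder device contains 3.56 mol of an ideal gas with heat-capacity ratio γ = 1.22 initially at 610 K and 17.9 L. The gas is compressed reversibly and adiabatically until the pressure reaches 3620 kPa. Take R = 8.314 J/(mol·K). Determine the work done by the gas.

P₁ = nRT₁/V₁ = 3.56×8.314×610/17.9 = 1010 kPa.
Adiabatic: T₂/T₁ = (P₂/P₁)^((γ−1)/γ) ⇒ T₂ = 610×(3.59)^0.180 = 768 K; V₂ = 6.28 L.
ΔU = nCvΔT = 3.56×37.8×(768−610) = 21300 J.
Q = 0 for an adiabatic process, so W = −ΔU = -21300 J.

-21300 J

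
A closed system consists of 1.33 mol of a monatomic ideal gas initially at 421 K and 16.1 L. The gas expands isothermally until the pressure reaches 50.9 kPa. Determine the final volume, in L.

91.5 L

P₁ = nRT₁/V₁ = 1.33×8.314×421/16.1 = 289 kPa.
Isothermal: T stays 421 K; PV = const ⇒ V₂ = 91.5 L, P₂ = 50.9 kPa.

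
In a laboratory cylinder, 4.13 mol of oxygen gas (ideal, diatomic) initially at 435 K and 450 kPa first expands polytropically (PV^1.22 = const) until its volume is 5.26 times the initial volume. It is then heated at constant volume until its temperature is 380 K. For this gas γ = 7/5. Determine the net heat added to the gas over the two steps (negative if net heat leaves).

16100 J

V₁ = nRT₁/P₁ = 4.13×8.314×435/450 = 33.2 L.
Step 1 — Polytropic n=1.22: T₂ = T₁(V₁/V₂)^(n−1) = 435×(0.190)^0.22 = 302 K; P₂ = P₁(V₁/V₂)^n = 59.4 kPa.
W = (P₁V₁−P₂V₂)/(n−1) = (450×33.2−59.4×175)/0.22 = 20800 J.
ΔU = nCvΔT = 4.13×20.8×(302−435) = -11400 J.
Q = ΔU + W = 9350 J.
State after step 1: P = 59.4 kPa, V = 175 L, T = 302 K.
Step 2 — Isochoric: V stays 175 L; P/T = const ⇒ T₂ = 380 K, P₂ = 74.7 kPa.
W = 0 (no volume change).
ΔU = nCvΔT = 4.13×20.8×(380−302) = 6700 J.
Q = ΔU = 6700 J.
Net over both steps: W = 20800 J, Q = 16100 J, ΔU = -4720 J.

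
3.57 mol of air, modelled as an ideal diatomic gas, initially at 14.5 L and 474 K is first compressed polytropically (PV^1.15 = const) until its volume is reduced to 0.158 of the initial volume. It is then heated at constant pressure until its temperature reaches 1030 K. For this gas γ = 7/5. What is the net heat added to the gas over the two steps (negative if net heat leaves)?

23400 J

P₁ = nRT₁/V₁ = 3.57×8.314×474/14.5 = 970 kPa.
Step 1 — Polytropic n=1.15: T₂ = T₁(V₁/V₂)^(n−1) = 474×(6.33)^0.15 = 625 K; P₂ = P₁(V₁/V₂)^n = 8100 kPa.
W = (P₁V₁−P₂V₂)/(n−1) = (970×14.5−8100×2.29)/0.15 = -29900 J.
ΔU = nCvΔT = 3.57×20.8×(625−474) = 11200 J.
Q = ΔU + W = -18700 J.
State after step 1: P = 8100 kPa, V = 2.29 L, T = 625 K.
Step 2 — Isobaric: P stays 8100 kPa; V/T = const ⇒ T₂ = 1030 K, V₂ = 3.77 L.
W = PΔV = 8100×(3.77−2.29) kPa·L = 12000 J.
ΔU = nCvΔT = 3.57×20.8×(1030−625) = 30000 J.
Q = ΔU + W = nCpΔT = 42100 J.
Net over both steps: W = -17900 J, Q = 23400 J, ΔU = 41300 J.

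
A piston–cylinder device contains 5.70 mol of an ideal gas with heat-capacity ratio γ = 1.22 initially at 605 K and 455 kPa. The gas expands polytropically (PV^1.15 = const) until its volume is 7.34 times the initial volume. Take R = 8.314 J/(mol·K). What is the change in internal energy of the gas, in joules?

-33700 J

V₁ = nRT₁/P₁ = 5.70×8.314×605/455 = 63.0 L.
Polytropic n=1.15: T₂ = T₁(V₁/V₂)^(n−1) = 605×(0.136)^0.15 = 449 K; P₂ = P₁(V₁/V₂)^n = 46.0 kPa.
For an ideal gas ΔU = nCvΔT with Cv = R/(γ−1) = 37.8 J/(mol·K).
ΔU = 5.70×37.8×(449−605) = -33700 J.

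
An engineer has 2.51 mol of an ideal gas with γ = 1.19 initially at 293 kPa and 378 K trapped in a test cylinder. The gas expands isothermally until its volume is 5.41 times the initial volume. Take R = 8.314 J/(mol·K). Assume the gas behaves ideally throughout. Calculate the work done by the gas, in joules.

V₁ = nRT₁/P₁ = 2.51×8.314×378/293 = 26.9 L.
Isothermal: T stays 378 K; PV = const ⇒ V₂ = 146 L, P₂ = 54.2 kPa.
W = nRT ln(V₂/V₁) = 2.51×8.314×378×ln(5.41) = 13300 J.

13300 J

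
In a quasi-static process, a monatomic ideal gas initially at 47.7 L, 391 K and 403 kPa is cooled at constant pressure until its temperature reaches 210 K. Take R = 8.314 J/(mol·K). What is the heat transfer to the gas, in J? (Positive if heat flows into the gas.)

-22200 J

n = P₁V₁/(RT₁) = 403×47.7/(8.314×391) = 5.91 mol.
Isobaric: P stays 403 kPa; V/T = const ⇒ T₂ = 210 K, V₂ = 25.6 L.
W = PΔV = 403×(25.6−47.7) kPa·L = -8900 J.
ΔU = nCvΔT = 5.91×12.5×(210−391) = -13300 J.
Q = ΔU + W = nCpΔT = -22200 J.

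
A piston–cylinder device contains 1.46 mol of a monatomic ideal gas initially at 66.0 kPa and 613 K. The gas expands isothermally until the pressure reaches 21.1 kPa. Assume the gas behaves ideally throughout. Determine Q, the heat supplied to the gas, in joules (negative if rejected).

8490 J

V₁ = nRT₁/P₁ = 1.46×8.314×613/66.0 = 113 L.
Isothermal: T stays 613 K; PV = const ⇒ V₂ = 353 L, P₂ = 21.1 kPa.
ΔU = 0 (ideal gas, T constant).
W = nRT ln(V₂/V₁) = 1.46×8.314×613×ln(3.13) = 8490 J.
Q = ΔU + W = 8490 J.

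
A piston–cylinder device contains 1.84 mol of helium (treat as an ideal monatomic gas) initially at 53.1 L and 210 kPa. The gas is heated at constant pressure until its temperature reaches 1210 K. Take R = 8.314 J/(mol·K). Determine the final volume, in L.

88.1 L

T₁ = P₁V₁/(nR) = 210×53.1/(1.84×8.314) = 729 K.
Isobaric: P stays 210 kPa; V/T = const ⇒ T₂ = 1210 K, V₂ = 88.1 L.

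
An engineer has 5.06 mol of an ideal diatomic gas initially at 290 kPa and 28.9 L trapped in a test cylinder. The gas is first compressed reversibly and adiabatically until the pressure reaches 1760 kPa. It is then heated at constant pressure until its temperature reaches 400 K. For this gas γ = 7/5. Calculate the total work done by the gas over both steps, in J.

T₁ = P₁V₁/(nR) = 290×28.9/(5.06×8.314) = 199 K.
Step 1 — Adiabatic: T₂/T₁ = (P₂/P₁)^((γ−1)/γ) ⇒ T₂ = 199×(6.07)^0.286 = 333 K; V₂ = 7.97 L.
ΔU = nCvΔT = 5.06×20.8×(333−199) = 14100 J.
Q = 0 for an adiabatic process, so W = −ΔU = -14100 J.
State after step 1: P = 1760 kPa, V = 7.97 L, T = 333 K.
Step 2 — Isobaric: P stays 1760 kPa; V/T = const ⇒ T₂ = 400 K, V₂ = 9.56 L.
W = PΔV = 1760×(9.56−7.97) kPa·L = 2800 J.
ΔU = nCvΔT = 5.06×20.8×(400−333) = 7000 J.
Q = ΔU + W = nCpΔT = 9790 J.
Net over both steps: W = -11300 J, Q = 9790 J, ΔU = 21100 J.

-11300 J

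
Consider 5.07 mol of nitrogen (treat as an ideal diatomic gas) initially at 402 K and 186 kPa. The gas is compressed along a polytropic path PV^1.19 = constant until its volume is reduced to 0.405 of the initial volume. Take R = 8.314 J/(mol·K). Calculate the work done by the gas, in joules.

V₁ = nRT₁/P₁ = 5.07×8.314×402/186 = 91.1 L.
Polytropic n=1.19: T₂ = T₁(V₁/V₂)^(n−1) = 402×(2.47)^0.19 = 477 K; P₂ = P₁(V₁/V₂)^n = 545 kPa.
W = (P₁V₁−P₂V₂)/(n−1) = (186×91.1−545×36.9)/0.19 = -16700 J.

-16700 J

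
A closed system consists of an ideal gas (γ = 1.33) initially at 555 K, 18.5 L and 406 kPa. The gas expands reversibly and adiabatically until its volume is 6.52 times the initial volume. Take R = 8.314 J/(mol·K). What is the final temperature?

299 K

Adiabatic: TV^(γ−1) = const ⇒ T₂ = 555×(0.153)^0.330 = 299 K; PV^γ = const ⇒ P₂ = 33.5 kPa.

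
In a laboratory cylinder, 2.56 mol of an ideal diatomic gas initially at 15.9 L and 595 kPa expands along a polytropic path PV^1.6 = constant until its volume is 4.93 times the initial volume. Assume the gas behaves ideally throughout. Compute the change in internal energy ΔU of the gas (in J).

-14600 J

T₁ = P₁V₁/(nR) = 595×15.9/(2.56×8.314) = 444 K.
Polytropic n=1.6: T₂ = T₁(V₁/V₂)^(n−1) = 444×(0.203)^0.60 = 171 K; P₂ = P₁(V₁/V₂)^n = 46.3 kPa.
For an ideal gas ΔU = nCvΔT with Cv = (5/2)R = 20.8 J/(mol·K).
ΔU = 2.56×20.8×(171−444) = -14600 J.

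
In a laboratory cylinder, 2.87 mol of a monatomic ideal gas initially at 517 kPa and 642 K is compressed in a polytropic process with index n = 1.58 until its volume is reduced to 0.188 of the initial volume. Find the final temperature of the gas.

V₁ = nRT₁/P₁ = 2.87×8.314×642/517 = 29.6 L.
Polytropic n=1.58: T₂ = T₁(V₁/V₂)^(n−1) = 642×(5.32)^0.58 = 1690 K; P₂ = P₁(V₁/V₂)^n = 7250 kPa.

1690 K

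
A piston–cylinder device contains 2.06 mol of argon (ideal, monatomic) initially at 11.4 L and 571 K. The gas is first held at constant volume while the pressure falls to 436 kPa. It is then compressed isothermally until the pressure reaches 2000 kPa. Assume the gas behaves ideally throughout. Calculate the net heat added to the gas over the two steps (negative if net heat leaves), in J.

-14800 J

P₁ = nRT₁/V₁ = 2.06×8.314×571/11.4 = 858 kPa.
Step 1 — Isochoric: V stays 11.4 L; P/T = const ⇒ T₂ = 290 K, P₂ = 436 kPa.
W = 0 (no volume change).
ΔU = nCvΔT = 2.06×12.5×(290−571) = -7210 J.
Q = ΔU = -7210 J.
State after step 1: P = 436 kPa, V = 11.4 L, T = 290 K.
Step 2 — Isothermal: T stays 290 K; PV = const ⇒ V₂ = 2.49 L, P₂ = 2000 kPa.
ΔU = 0 (ideal gas, T constant).
W = nRT ln(V₂/V₁) = 2.06×8.314×290×ln(0.218) = -7570 J.
Q = ΔU + W = -7570 J.
Net over both steps: W = -7570 J, Q = -14800 J, ΔU = -7210 J.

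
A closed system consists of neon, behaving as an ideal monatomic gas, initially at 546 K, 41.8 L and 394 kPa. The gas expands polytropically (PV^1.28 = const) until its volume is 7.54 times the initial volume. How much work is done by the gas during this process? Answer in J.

25400 J

n = P₁V₁/(RT₁) = 394×41.8/(8.314×546) = 3.63 mol.
Polytropic n=1.28: T₂ = T₁(V₁/V₂)^(n−1) = 546×(0.133)^0.28 = 310 K; P₂ = P₁(V₁/V₂)^n = 29.7 kPa.
W = (P₁V₁−P₂V₂)/(n−1) = (394×41.8−29.7×315)/0.28 = 25400 J.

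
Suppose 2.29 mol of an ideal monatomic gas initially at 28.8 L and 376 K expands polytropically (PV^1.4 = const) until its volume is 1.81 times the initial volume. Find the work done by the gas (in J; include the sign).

P₁ = nRT₁/V₁ = 2.29×8.314×376/28.8 = 249 kPa.
Polytropic n=1.4: T₂ = T₁(V₁/V₂)^(n−1) = 376×(0.552)^0.40 = 297 K; P₂ = P₁(V₁/V₂)^n = 108 kPa.
W = (P₁V₁−P₂V₂)/(n−1) = (249×28.8−108×52.1)/0.40 = 3780 J.

3780 J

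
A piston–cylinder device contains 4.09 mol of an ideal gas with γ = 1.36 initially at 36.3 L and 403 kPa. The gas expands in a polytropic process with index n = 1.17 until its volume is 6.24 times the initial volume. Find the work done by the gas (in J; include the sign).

23000 J

T₁ = P₁V₁/(nR) = 403×36.3/(4.09×8.314) = 430 K.
Polytropic n=1.17: T₂ = T₁(V₁/V₂)^(n−1) = 430×(0.160)^0.17 = 315 K; P₂ = P₁(V₁/V₂)^n = 47.3 kPa.
W = (P₁V₁−P₂V₂)/(n−1) = (403×36.3−47.3×227)/0.17 = 23000 J.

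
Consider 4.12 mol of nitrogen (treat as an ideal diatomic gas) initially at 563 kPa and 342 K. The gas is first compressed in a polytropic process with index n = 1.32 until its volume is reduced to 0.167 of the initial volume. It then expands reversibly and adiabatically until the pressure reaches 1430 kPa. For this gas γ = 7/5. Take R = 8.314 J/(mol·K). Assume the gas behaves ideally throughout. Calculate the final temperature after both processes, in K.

403 K

V₁ = nRT₁/P₁ = 4.12×8.314×342/563 = 20.8 L.
Step 1 — Polytropic n=1.32: T₂ = T₁(V₁/V₂)^(n−1) = 342×(5.99)^0.32 = 606 K; P₂ = P₁(V₁/V₂)^n = 5980 kPa.
W = (P₁V₁−P₂V₂)/(n−1) = (563×20.8−5980×3.47)/0.32 = -28300 J.
ΔU = nCvΔT = 4.12×20.8×(606−342) = 22600 J.
Q = ΔU + W = -5660 J.
State after step 1: P = 5980 kPa, V = 3.47 L, T = 606 K.
Step 2 — Adiabatic: T₂/T₁ = (P₂/P₁)^((γ−1)/γ) ⇒ T₂ = 606×(0.239)^0.286 = 403 K; V₂ = 9.65 L.
ΔU = nCvΔT = 4.12×20.8×(403−606) = -17400 J.
Q = 0 for an adiabatic process, so W = −ΔU = 17400 J.
Net over both steps: W = -10900 J, Q = -5660 J, ΔU = 5220 J.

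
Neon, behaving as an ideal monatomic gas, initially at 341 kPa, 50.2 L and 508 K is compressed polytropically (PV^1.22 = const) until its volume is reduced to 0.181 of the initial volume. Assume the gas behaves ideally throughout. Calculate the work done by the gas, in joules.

-35500 J

n = P₁V₁/(RT₁) = 341×50.2/(8.314×508) = 4.05 mol.
Polytropic n=1.22: T₂ = T₁(V₁/V₂)^(n−1) = 508×(5.52)^0.22 = 740 K; P₂ = P₁(V₁/V₂)^n = 2740 kPa.
W = (P₁V₁−P₂V₂)/(n−1) = (341×50.2−2740×9.09)/0.22 = -35500 J.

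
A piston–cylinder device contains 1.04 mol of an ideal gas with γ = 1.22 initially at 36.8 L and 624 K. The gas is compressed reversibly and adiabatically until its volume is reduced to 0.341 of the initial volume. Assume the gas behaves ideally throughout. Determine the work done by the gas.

-6550 J

P₁ = nRT₁/V₁ = 1.04×8.314×624/36.8 = 147 kPa.
Adiabatic: TV^(γ−1) = const ⇒ T₂ = 624×(2.93)^0.220 = 791 K; PV^γ = const ⇒ P₂ = 545 kPa.
ΔU = nCvΔT = 1.04×37.8×(791−624) = 6550 J.
Q = 0 for an adiabatic process, so W = −ΔU = -6550 J.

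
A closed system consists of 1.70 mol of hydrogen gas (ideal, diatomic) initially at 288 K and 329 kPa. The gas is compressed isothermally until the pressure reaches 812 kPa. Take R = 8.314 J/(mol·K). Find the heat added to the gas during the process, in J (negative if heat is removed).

-3680 J

V₁ = nRT₁/P₁ = 1.70×8.314×288/329 = 12.4 L.
Isothermal: T stays 288 K; PV = const ⇒ V₂ = 5.01 L, P₂ = 812 kPa.
ΔU = 0 (ideal gas, T constant).
W = nRT ln(V₂/V₁) = 1.70×8.314×288×ln(0.405) = -3680 J.
Q = ΔU + W = -3680 J.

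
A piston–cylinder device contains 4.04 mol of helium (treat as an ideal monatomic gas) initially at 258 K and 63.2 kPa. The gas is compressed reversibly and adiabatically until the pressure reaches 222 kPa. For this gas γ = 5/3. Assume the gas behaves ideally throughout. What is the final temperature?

V₁ = nRT₁/P₁ = 4.04×8.314×258/63.2 = 137 L.
Adiabatic: T₂/T₁ = (P₂/P₁)^((γ−1)/γ) ⇒ T₂ = 258×(3.51)^0.400 = 426 K; V₂ = 64.5 L.

426 K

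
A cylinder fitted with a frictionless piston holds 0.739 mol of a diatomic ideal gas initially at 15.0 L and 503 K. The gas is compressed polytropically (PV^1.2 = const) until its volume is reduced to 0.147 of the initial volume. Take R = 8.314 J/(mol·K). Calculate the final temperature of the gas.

P₁ = nRT₁/V₁ = 0.739×8.314×503/15.0 = 206 kPa.
Polytropic n=1.2: T₂ = T₁(V₁/V₂)^(n−1) = 503×(6.80)^0.20 = 738 K; P₂ = P₁(V₁/V₂)^n = 2060 kPa.

738 K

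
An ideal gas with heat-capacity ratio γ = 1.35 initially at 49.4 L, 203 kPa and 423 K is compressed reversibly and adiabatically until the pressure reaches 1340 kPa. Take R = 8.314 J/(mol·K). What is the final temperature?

Adiabatic: T₂/T₁ = (P₂/P₁)^((γ−1)/γ) ⇒ T₂ = 423×(6.60)^0.259 = 690 K; V₂ = 12.2 L.

690 K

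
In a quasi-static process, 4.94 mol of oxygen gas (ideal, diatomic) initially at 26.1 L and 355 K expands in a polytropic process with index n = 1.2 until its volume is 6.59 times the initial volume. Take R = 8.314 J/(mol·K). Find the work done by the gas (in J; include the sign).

22900 J

P₁ = nRT₁/V₁ = 4.94×8.314×355/26.1 = 559 kPa.
Polytropic n=1.2: T₂ = T₁(V₁/V₂)^(n−1) = 355×(0.152)^0.20 = 243 K; P₂ = P₁(V₁/V₂)^n = 58.1 kPa.
W = (P₁V₁−P₂V₂)/(n−1) = (559×26.1−58.1×172)/0.20 = 22900 J.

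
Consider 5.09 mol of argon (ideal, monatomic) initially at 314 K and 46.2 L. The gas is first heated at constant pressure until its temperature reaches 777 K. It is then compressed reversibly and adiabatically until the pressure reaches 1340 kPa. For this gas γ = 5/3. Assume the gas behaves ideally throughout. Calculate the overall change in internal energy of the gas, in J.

P₁ = nRT₁/V₁ = 5.09×8.314×314/46.2 = 288 kPa.
Step 1 — Isobaric: P stays 288 kPa; V/T = const ⇒ T₂ = 777 K, V₂ = 114 L.
W = PΔV = 288×(114−46.2) kPa·L = 19600 J.
ΔU = nCvΔT = 5.09×12.5×(777−314) = 29400 J.
Q = ΔU + W = nCpΔT = 49000 J.
State after step 1: P = 288 kPa, V = 114 L, T = 777 K.
Step 2 — Adiabatic: T₂/T₁ = (P₂/P₁)^((γ−1)/γ) ⇒ T₂ = 777×(4.66)^0.400 = 1440 K; V₂ = 45.4 L.
ΔU = nCvΔT = 5.09×12.5×(1440−777) = 42000 J.
Q = 0 for an adiabatic process, so W = −ΔU = -42000 J.
Net over both steps: W = -22400 J, Q = 49000 J, ΔU = 71300 J.

71300 J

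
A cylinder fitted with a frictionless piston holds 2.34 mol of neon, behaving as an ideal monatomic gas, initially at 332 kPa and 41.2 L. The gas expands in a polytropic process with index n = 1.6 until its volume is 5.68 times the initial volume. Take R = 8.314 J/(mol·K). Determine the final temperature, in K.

T₁ = P₁V₁/(nR) = 332×41.2/(2.34×8.314) = 703 K.
Polytropic n=1.6: T₂ = T₁(V₁/V₂)^(n−1) = 703×(0.176)^0.60 = 248 K; P₂ = P₁(V₁/V₂)^n = 20.6 kPa.

248 K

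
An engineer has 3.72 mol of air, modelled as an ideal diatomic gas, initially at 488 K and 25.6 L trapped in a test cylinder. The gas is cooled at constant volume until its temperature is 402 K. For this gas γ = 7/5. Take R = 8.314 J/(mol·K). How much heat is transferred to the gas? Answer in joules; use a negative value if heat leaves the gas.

-6650 J

P₁ = nRT₁/V₁ = 3.72×8.314×488/25.6 = 590 kPa.
Isochoric: V stays 25.6 L; P/T = const ⇒ T₂ = 402 K, P₂ = 486 kPa.
W = 0 (no volume change).
ΔU = nCvΔT = 3.72×20.8×(402−488) = -6650 J.
Q = ΔU = -6650 J.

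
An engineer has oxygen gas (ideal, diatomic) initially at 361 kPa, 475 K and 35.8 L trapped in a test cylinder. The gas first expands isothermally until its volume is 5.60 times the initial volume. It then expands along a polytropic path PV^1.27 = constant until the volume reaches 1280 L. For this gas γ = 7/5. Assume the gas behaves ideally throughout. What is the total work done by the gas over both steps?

41100 J

n = P₁V₁/(RT₁) = 361×35.8/(8.314×475) = 3.27 mol.
Step 1 — Isothermal: T stays 475 K; PV = const ⇒ V₂ = 200 L, P₂ = 64.5 kPa.
ΔU = 0 (ideal gas, T constant).
W = nRT ln(V₂/V₁) = 3.27×8.314×475×ln(5.60) = 22300 J.
Q = ΔU + W = 22300 J.
State after step 1: P = 64.5 kPa, V = 200 L, T = 475 K.
Step 2 — Polytropic n=1.27: T₂ = T₁(V₁/V₂)^(n−1) = 475×(0.157)^0.27 = 288 K; P₂ = P₁(V₁/V₂)^n = 6.12 kPa.
W = (P₁V₁−P₂V₂)/(n−1) = (64.5×200−6.12×1280)/0.27 = 18800 J.
ΔU = nCvΔT = 3.27×20.8×(288−475) = -12700 J.
Q = ΔU + W = 6130 J.
Net over both steps: W = 41100 J, Q = 28400 J, ΔU = -12700 J.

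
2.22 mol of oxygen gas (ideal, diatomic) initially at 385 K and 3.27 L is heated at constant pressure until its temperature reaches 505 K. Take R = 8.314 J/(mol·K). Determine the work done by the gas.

2210 J

P₁ = nRT₁/V₁ = 2.22×8.314×385/3.27 = 2170 kPa.
Isobaric: P stays 2170 kPa; V/T = const ⇒ T₂ = 505 K, V₂ = 4.29 L.
W = PΔV = 2170×(4.29−3.27) kPa·L = 2210 J.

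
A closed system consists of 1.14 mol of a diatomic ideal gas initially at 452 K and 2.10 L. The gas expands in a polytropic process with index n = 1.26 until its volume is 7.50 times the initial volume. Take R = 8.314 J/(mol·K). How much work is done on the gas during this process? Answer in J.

-6720 J

P₁ = nRT₁/V₁ = 1.14×8.314×452/2.10 = 2040 kPa.
Polytropic n=1.26: T₂ = T₁(V₁/V₂)^(n−1) = 452×(0.133)^0.26 = 268 K; P₂ = P₁(V₁/V₂)^n = 161 kPa.
W = (P₁V₁−P₂V₂)/(n−1) = (2040×2.10−161×15.8)/0.26 = 6720 J.
Work done on the gas = −W_by = -6720 J.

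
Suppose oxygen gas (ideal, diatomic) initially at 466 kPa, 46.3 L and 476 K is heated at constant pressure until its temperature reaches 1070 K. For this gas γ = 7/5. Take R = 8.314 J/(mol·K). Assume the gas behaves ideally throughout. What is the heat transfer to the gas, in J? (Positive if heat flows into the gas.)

94200 J

n = P₁V₁/(RT₁) = 466×46.3/(8.314×476) = 5.45 mol.
Isobaric: P stays 466 kPa; V/T = const ⇒ T₂ = 1070 K, V₂ = 104 L.
W = PΔV = 466×(104−46.3) kPa·L = 26900 J.
ΔU = nCvΔT = 5.45×20.8×(1070−476) = 67300 J.
Q = ΔU + W = nCpΔT = 94200 J.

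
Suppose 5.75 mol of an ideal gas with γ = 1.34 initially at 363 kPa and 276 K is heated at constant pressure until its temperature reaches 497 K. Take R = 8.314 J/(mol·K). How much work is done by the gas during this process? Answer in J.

V₁ = nRT₁/P₁ = 5.75×8.314×276/363 = 36.3 L.
Isobaric: P stays 363 kPa; V/T = const ⇒ T₂ = 497 K, V₂ = 65.5 L.
W = PΔV = 363×(65.5−36.3) kPa·L = 10600 J.

10600 J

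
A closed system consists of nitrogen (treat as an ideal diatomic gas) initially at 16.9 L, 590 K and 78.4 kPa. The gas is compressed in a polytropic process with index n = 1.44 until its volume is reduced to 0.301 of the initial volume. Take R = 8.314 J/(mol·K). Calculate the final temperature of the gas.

Polytropic n=1.44: T₂ = T₁(V₁/V₂)^(n−1) = 590×(3.32)^0.44 = 1000 K; P₂ = P₁(V₁/V₂)^n = 442 kPa.

1000 K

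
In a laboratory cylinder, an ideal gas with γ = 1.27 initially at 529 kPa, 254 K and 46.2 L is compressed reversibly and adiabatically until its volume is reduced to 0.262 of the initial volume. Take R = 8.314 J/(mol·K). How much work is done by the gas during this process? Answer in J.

-39400 J

n = P₁V₁/(RT₁) = 529×46.2/(8.314×254) = 11.6 mol.
Adiabatic: TV^(γ−1) = const ⇒ T₂ = 254×(3.82)^0.270 = 365 K; PV^γ = const ⇒ P₂ = 2900 kPa.
ΔU = nCvΔT = 11.6×30.8×(365−254) = 39400 J.
Q = 0 for an adiabatic process, so W = −ΔU = -39400 J.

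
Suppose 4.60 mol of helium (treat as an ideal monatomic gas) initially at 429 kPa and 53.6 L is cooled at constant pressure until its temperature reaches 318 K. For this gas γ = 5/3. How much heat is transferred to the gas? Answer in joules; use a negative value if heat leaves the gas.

-27100 J

T₁ = P₁V₁/(nR) = 429×53.6/(4.60×8.314) = 601 K.
Isobaric: P stays 429 kPa; V/T = const ⇒ T₂ = 318 K, V₂ = 28.3 L.
W = PΔV = 429×(28.3−53.6) kPa·L = -10800 J.
ΔU = nCvΔT = 4.60×12.5×(318−601) = -16200 J.
Q = ΔU + W = nCpΔT = -27100 J.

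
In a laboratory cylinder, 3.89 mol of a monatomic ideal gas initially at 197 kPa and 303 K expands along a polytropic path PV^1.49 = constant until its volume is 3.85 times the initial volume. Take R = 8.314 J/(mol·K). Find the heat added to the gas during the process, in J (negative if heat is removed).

V₁ = nRT₁/P₁ = 3.89×8.314×303/197 = 49.7 L.
Polytropic n=1.49: T₂ = T₁(V₁/V₂)^(n−1) = 303×(0.260)^0.49 = 157 K; P₂ = P₁(V₁/V₂)^n = 26.4 kPa.
W = (P₁V₁−P₂V₂)/(n−1) = (197×49.7−26.4×192)/0.49 = 9670 J.
ΔU = nCvΔT = 3.89×12.5×(157−303) = -7110 J.
Q = ΔU + W = 2560 J.

2560 J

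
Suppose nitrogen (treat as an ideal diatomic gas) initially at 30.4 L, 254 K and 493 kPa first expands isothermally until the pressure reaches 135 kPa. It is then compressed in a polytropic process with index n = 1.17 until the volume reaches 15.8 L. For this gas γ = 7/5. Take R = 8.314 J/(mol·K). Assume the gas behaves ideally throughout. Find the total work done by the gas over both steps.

n = P₁V₁/(RT₁) = 493×30.4/(8.314×254) = 7.10 mol.
Step 1 — Isothermal: T stays 254 K; PV = const ⇒ V₂ = 111 L, P₂ = 135 kPa.
ΔU = 0 (ideal gas, T constant).
W = nRT ln(V₂/V₁) = 7.10×8.314×254×ln(3.65) = 19400 J.
Q = ΔU + W = 19400 J.
State after step 1: P = 135 kPa, V = 111 L, T = 254 K.
Step 2 — Polytropic n=1.17: T₂ = T₁(V₁/V₂)^(n−1) = 254×(7.03)^0.17 = 354 K; P₂ = P₁(V₁/V₂)^n = 1320 kPa.
W = (P₁V₁−P₂V₂)/(n−1) = (135×111−1320×15.8)/0.17 = -34600 J.
ΔU = nCvΔT = 7.10×20.8×(354−254) = 14700 J.
Q = ΔU + W = -19900 J.
Net over both steps: W = -15200 J, Q = -509 J, ΔU = 14700 J.

-15200 J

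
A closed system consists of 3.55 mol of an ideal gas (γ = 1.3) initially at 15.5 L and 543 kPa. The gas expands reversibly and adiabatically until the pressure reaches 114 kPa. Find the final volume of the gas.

51.5 L

T₁ = P₁V₁/(nR) = 543×15.5/(3.55×8.314) = 285 K.
Adiabatic: T₂/T₁ = (P₂/P₁)^((γ−1)/γ) ⇒ T₂ = 285×(0.210)^0.231 = 199 K; V₂ = 51.5 L.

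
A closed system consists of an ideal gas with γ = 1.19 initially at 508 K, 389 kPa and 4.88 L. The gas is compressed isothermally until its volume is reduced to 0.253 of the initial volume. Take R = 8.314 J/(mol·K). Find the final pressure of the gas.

1540 kPa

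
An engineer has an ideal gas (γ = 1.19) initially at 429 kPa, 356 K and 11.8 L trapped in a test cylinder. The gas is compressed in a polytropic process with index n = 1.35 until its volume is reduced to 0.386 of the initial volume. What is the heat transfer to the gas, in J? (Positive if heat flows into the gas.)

4820 J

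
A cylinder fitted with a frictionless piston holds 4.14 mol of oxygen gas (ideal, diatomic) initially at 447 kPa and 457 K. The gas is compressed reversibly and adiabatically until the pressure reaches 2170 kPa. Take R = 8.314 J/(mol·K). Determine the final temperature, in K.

718 K

V₁ = nRT₁/P₁ = 4.14×8.314×457/447 = 35.2 L.
Adiabatic: T₂/T₁ = (P₂/P₁)^((γ−1)/γ) ⇒ T₂ = 457×(4.85)^0.286 = 718 K; V₂ = 11.4 L.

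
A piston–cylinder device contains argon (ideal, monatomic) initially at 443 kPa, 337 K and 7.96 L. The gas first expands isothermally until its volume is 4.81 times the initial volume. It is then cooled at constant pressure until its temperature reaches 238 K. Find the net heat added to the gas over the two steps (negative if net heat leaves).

2950 J

n = P₁V₁/(RT₁) = 443×7.96/(8.314×337) = 1.26 mol.
Step 1 — Isothermal: T stays 337 K; PV = const ⇒ V₂ = 38.3 L, P₂ = 92.1 kPa.
ΔU = 0 (ideal gas, T constant).
W = nRT ln(V₂/V₁) = 1.26×8.314×337×ln(4.81) = 5540 J.
Q = ΔU + W = 5540 J.
State after step 1: P = 92.1 kPa, V = 38.3 L, T = 337 K.
Step 2 — Isobaric: P stays 92.1 kPa; V/T = const ⇒ T₂ = 238 K, V₂ = 27.0 L.
W = PΔV = 92.1×(27.0−38.3) kPa·L = -1040 J.
ΔU = nCvΔT = 1.26×12.5×(238−337) = -1550 J.
Q = ΔU + W = nCpΔT = -2590 J.
Net over both steps: W = 4500 J, Q = 2950 J, ΔU = -1550 J.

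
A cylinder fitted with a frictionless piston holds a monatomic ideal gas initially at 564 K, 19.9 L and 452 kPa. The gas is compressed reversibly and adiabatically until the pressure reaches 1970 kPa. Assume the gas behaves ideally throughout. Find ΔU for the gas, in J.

n = P₁V₁/(RT₁) = 452×19.9/(8.314×564) = 1.92 mol.
Adiabatic: T₂/T₁ = (P₂/P₁)^((γ−1)/γ) ⇒ T₂ = 564×(4.36)^0.400 = 1020 K; V₂ = 8.23 L.
For an ideal gas ΔU = nCvΔT with Cv = (3/2)R = 12.5 J/(mol·K).
ΔU = 1.92×12.5×(1020−564) = 10800 J.

10800 J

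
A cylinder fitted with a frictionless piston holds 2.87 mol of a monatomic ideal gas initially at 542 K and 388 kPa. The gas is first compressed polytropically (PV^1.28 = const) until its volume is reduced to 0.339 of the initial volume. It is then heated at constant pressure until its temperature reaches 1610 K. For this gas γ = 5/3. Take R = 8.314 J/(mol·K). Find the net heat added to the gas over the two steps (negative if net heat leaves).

V₁ = nRT₁/P₁ = 2.87×8.314×542/388 = 33.3 L.
Step 1 — Polytropic n=1.28: T₂ = T₁(V₁/V₂)^(n−1) = 542×(2.95)^0.28 = 734 K; P₂ = P₁(V₁/V₂)^n = 1550 kPa.
W = (P₁V₁−P₂V₂)/(n−1) = (388×33.3−1550×11.3)/0.28 = -16300 J.
ΔU = nCvΔT = 2.87×12.5×(734−542) = 6860 J.
Q = ΔU + W = -9480 J.
State after step 1: P = 1550 kPa, V = 11.3 L, T = 734 K.
Step 2 — Isobaric: P stays 1550 kPa; V/T = const ⇒ T₂ = 1610 K, V₂ = 24.8 L.
W = PΔV = 1550×(24.8−11.3) kPa·L = 20900 J.
ΔU = nCvΔT = 2.87×12.5×(1610−734) = 31400 J.
Q = ΔU + W = nCpΔT = 52300 J.
Net over both steps: W = 4570 J, Q = 42800 J, ΔU = 38200 J.

42800 J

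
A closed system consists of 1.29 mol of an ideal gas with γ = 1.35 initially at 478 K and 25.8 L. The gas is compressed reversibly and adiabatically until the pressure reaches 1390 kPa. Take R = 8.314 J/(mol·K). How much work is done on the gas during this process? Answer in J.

9610 J

P₁ = nRT₁/V₁ = 1.29×8.314×478/25.8 = 199 kPa.
Adiabatic: T₂/T₁ = (P₂/P₁)^((γ−1)/γ) ⇒ T₂ = 478×(7.00)^0.259 = 792 K; V₂ = 6.11 L.
ΔU = nCvΔT = 1.29×23.8×(792−478) = 9610 J.
Q = 0 for an adiabatic process, so W = −ΔU = -9610 J.
Work done on the gas = −W_by = 9610 J.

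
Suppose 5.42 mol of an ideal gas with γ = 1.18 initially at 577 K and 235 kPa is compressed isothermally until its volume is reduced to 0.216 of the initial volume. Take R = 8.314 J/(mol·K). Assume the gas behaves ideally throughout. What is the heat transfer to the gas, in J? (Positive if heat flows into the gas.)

V₁ = nRT₁/P₁ = 5.42×8.314×577/235 = 111 L.
Isothermal: T stays 577 K; PV = const ⇒ V₂ = 23.9 L, P₂ = 1090 kPa.
ΔU = 0 (ideal gas, T constant).
W = nRT ln(V₂/V₁) = 5.42×8.314×577×ln(0.216) = -39800 J.
Q = ΔU + W = -39800 J.

-39800 J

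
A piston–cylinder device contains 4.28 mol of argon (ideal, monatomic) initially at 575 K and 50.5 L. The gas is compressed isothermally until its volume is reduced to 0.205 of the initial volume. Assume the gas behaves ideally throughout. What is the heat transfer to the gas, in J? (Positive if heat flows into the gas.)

P₁ = nRT₁/V₁ = 4.28×8.314×575/50.5 = 405 kPa.
Isothermal: T stays 575 K; PV = const ⇒ V₂ = 10.4 L, P₂ = 1980 kPa.
ΔU = 0 (ideal gas, T constant).
W = nRT ln(V₂/V₁) = 4.28×8.314×575×ln(0.205) = -32400 J.
Q = ΔU + W = -32400 J.

-32400 J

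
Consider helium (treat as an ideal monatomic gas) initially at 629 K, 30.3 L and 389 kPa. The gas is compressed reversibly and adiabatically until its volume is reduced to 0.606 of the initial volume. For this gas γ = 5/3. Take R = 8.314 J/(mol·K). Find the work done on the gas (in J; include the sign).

7010 J

n = P₁V₁/(RT₁) = 389×30.3/(8.314×629) = 2.25 mol.
Adiabatic: TV^(γ−1) = const ⇒ T₂ = 629×(1.65)^0.667 = 878 K; PV^γ = const ⇒ P₂ = 896 kPa.
ΔU = nCvΔT = 2.25×12.5×(878−629) = 7010 J.
Q = 0 for an adiabatic process, so W = −ΔU = -7010 J.
Work done on the gas = −W_by = 7010 J.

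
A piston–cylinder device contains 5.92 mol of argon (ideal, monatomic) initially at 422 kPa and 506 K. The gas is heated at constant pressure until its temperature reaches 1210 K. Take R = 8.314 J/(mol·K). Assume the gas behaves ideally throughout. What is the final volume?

141 L

V₁ = nRT₁/P₁ = 5.92×8.314×506/422 = 59.0 L.
Isobaric: P stays 422 kPa; V/T = const ⇒ T₂ = 1210 K, V₂ = 141 L.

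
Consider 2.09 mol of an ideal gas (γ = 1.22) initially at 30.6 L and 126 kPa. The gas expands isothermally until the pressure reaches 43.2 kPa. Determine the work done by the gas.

4130 J

T₁ = P₁V₁/(nR) = 126×30.6/(2.09×8.314) = 222 K.
Isothermal: T stays 222 K; PV = const ⇒ V₂ = 89.2 L, P₂ = 43.2 kPa.
W = nRT ln(V₂/V₁) = 2.09×8.314×222×ln(2.92) = 4130 J.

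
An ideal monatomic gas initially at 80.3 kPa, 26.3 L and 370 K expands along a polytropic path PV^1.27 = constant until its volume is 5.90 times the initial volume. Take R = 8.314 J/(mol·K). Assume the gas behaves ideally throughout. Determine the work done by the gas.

n = P₁V₁/(RT₁) = 80.3×26.3/(8.314×370) = 0.687 mol.
Polytropic n=1.27: T₂ = T₁(V₁/V₂)^(n−1) = 370×(0.169)^0.27 = 229 K; P₂ = P₁(V₁/V₂)^n = 8.43 kPa.
W = (P₁V₁−P₂V₂)/(n−1) = (80.3×26.3−8.43×155)/0.27 = 2980 J.

2980 J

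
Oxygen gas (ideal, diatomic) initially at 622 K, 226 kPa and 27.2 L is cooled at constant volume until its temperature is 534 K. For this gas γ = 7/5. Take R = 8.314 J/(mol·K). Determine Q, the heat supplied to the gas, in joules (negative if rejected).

-2170 J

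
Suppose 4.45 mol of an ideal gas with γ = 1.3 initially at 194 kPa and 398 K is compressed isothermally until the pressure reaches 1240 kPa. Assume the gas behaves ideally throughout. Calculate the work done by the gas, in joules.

-27300 J

V₁ = nRT₁/P₁ = 4.45×8.314×398/194 = 75.9 L.
Isothermal: T stays 398 K; PV = const ⇒ V₂ = 11.9 L, P₂ = 1240 kPa.
W = nRT ln(V₂/V₁) = 4.45×8.314×398×ln(0.156) = -27300 J.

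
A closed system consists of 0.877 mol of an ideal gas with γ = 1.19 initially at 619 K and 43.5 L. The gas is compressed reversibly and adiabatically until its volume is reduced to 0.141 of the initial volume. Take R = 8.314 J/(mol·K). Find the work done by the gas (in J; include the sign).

P₁ = nRT₁/V₁ = 0.877×8.314×619/43.5 = 104 kPa.
Adiabatic: TV^(γ−1) = const ⇒ T₂ = 619×(7.09)^0.190 = 898 K; PV^γ = const ⇒ P₂ = 1070 kPa.
ΔU = nCvΔT = 0.877×43.8×(898−619) = 10700 J.
Q = 0 for an adiabatic process, so W = −ΔU = -10700 J.

-10700 J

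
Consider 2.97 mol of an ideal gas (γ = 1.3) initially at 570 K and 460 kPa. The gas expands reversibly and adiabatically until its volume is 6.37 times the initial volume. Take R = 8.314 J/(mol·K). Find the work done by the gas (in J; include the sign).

V₁ = nRT₁/P₁ = 2.97×8.314×570/460 = 30.6 L.
Adiabatic: TV^(γ−1) = const ⇒ T₂ = 570×(0.157)^0.300 = 327 K; PV^γ = const ⇒ P₂ = 41.4 kPa.
ΔU = nCvΔT = 2.97×27.7×(327−570) = -20000 J.
Q = 0 for an adiabatic process, so W = −ΔU = 20000 J.

20000 J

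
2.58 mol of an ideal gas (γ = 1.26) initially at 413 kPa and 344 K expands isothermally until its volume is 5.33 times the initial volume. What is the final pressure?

V₁ = nRT₁/P₁ = 2.58×8.314×344/413 = 17.9 L.
Isothermal: T stays 344 K; PV = const ⇒ V₂ = 95.2 L, P₂ = 77.5 kPa.

77.5 kPa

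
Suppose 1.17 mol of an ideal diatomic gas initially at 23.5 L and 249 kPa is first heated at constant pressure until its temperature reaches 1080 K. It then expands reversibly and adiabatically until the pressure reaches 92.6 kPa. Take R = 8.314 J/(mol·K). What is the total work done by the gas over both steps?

T₁ = P₁V₁/(nR) = 249×23.5/(1.17×8.314) = 602 K.
Step 1 — Isobaric: P stays 249 kPa; V/T = const ⇒ T₂ = 1080 K, V₂ = 42.2 L.
W = PΔV = 249×(42.2−23.5) kPa·L = 4650 J.
ΔU = nCvΔT = 1.17×20.8×(1080−602) = 11600 J.
Q = ΔU + W = nCpΔT = 16300 J.
State after step 1: P = 249 kPa, V = 42.2 L, T = 1080 K.
Step 2 — Adiabatic: T₂/T₁ = (P₂/P₁)^((γ−1)/γ) ⇒ T₂ = 1080×(0.372)^0.286 = 814 K; V₂ = 85.5 L.
ΔU = nCvΔT = 1.17×20.8×(814−1080) = -6470 J.
Q = 0 for an adiabatic process, so W = −ΔU = 6470 J.
Net over both steps: W = 11100 J, Q = 16300 J, ΔU = 5170 J.

11100 J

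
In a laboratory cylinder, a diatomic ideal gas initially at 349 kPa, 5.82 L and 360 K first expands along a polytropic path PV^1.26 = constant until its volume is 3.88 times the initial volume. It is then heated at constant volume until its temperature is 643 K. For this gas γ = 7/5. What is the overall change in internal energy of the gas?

n = P₁V₁/(RT₁) = 349×5.82/(8.314×360) = 0.679 mol.
Step 1 — Polytropic n=1.26: T₂ = T₁(V₁/V₂)^(n−1) = 360×(0.258)^0.26 = 253 K; P₂ = P₁(V₁/V₂)^n = 63.2 kPa.
W = (P₁V₁−P₂V₂)/(n−1) = (349×5.82−63.2×22.6)/0.26 = 2320 J.
ΔU = nCvΔT = 0.679×20.8×(253−360) = -1510 J.
Q = ΔU + W = 812 J.
State after step 1: P = 63.2 kPa, V = 22.6 L, T = 253 K.
Step 2 — Isochoric: V stays 22.6 L; P/T = const ⇒ T₂ = 643 K, P₂ = 161 kPa.
W = 0 (no volume change).
ΔU = nCvΔT = 0.679×20.8×(643−253) = 5500 J.
Q = ΔU = 5500 J.
Net over both steps: W = 2320 J, Q = 6310 J, ΔU = 3990 J.

3990 J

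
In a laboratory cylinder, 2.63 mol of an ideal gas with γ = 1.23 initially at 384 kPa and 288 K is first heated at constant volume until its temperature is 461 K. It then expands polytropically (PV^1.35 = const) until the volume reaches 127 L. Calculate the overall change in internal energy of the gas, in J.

V₁ = nRT₁/P₁ = 2.63×8.314×288/384 = 16.4 L.
Step 1 — Isochoric: V stays 16.4 L; P/T = const ⇒ T₂ = 461 K, P₂ = 615 kPa.
W = 0 (no volume change).
ΔU = nCvΔT = 2.63×36.1×(461−288) = 16400 J.
Q = ΔU = 16400 J.
State after step 1: P = 615 kPa, V = 16.4 L, T = 461 K.
Step 2 — Polytropic n=1.35: T₂ = T₁(V₁/V₂)^(n−1) = 461×(0.129)^0.35 = 225 K; P₂ = P₁(V₁/V₂)^n = 38.8 kPa.
W = (P₁V₁−P₂V₂)/(n−1) = (615×16.4−38.8×127)/0.35 = 14700 J.
ΔU = nCvΔT = 2.63×36.1×(225−461) = -22400 J.
Q = ΔU + W = -7690 J.
Net over both steps: W = 14700 J, Q = 8760 J, ΔU = -5970 J.

-5970 J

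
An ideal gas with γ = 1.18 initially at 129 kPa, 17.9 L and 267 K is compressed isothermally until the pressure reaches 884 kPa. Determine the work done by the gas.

-4440 J

n = P₁V₁/(RT₁) = 129×17.9/(8.314×267) = 1.04 mol.
Isothermal: T stays 267 K; PV = const ⇒ V₂ = 2.61 L, P₂ = 884 kPa.
W = nRT ln(V₂/V₁) = 1.04×8.314×267×ln(0.146) = -4440 J.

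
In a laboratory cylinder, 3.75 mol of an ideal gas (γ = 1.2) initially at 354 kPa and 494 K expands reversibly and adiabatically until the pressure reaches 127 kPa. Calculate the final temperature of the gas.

V₁ = nRT₁/P₁ = 3.75×8.314×494/354 = 43.5 L.
Adiabatic: T₂/T₁ = (P₂/P₁)^((γ−1)/γ) ⇒ T₂ = 494×(0.359)^0.167 = 416 K; V₂ = 102 L.

416 K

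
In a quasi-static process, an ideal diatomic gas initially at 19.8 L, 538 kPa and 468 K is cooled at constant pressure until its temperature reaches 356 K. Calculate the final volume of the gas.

Isobaric: P stays 538 kPa; V/T = const ⇒ T₂ = 356 K, V₂ = 15.1 L.

15.1 L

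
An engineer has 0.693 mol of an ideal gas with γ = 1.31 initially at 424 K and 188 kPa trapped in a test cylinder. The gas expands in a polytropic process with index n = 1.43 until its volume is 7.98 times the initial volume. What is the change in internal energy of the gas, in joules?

V₁ = nRT₁/P₁ = 0.693×8.314×424/188 = 13.0 L.
Polytropic n=1.43: T₂ = T₁(V₁/V₂)^(n−1) = 424×(0.125)^0.43 = 174 K; P₂ = P₁(V₁/V₂)^n = 9.64 kPa.
For an ideal gas ΔU = nCvΔT with Cv = R/(γ−1) = 26.8 J/(mol·K).
ΔU = 0.693×26.8×(174−424) = -4650 J.

-4650 J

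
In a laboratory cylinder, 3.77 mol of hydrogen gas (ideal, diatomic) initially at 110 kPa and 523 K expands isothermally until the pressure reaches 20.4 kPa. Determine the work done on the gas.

-27600 J

V₁ = nRT₁/P₁ = 3.77×8.314×523/110 = 149 L.
Isothermal: T stays 523 K; PV = const ⇒ V₂ = 804 L, P₂ = 20.4 kPa.
W = nRT ln(V₂/V₁) = 3.77×8.314×523×ln(5.39) = 27600 J.
Work done on the gas = −W_by = -27600 J.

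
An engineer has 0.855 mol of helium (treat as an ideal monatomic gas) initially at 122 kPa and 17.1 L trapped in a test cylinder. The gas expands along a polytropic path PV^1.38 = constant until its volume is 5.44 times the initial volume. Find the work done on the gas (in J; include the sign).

T₁ = P₁V₁/(nR) = 122×17.1/(0.855×8.314) = 293 K.
Polytropic n=1.38: T₂ = T₁(V₁/V₂)^(n−1) = 293×(0.184)^0.38 = 154 K; P₂ = P₁(V₁/V₂)^n = 11.8 kPa.
W = (P₁V₁−P₂V₂)/(n−1) = (122×17.1−11.8×93.0)/0.38 = 2610 J.
Work done on the gas = −W_by = -2610 J.

-2610 J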